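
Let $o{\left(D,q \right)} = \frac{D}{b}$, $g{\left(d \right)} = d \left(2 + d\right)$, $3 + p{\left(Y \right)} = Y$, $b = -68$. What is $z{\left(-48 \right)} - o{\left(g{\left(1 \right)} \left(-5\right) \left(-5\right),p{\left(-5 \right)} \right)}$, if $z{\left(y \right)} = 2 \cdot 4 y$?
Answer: $- \frac{26037}{68} \approx -382.9$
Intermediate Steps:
$z{\left(y \right)} = 8 y$
$p{\left(Y \right)} = -3 + Y$
$o{\left(D,q \right)} = - \frac{D}{68}$ ($o{\left(D,q \right)} = \frac{D}{-68} = D \left(- \frac{1}{68}\right) = - \frac{D}{68}$)
$z{\left(-48 \right)} - o{\left(g{\left(1 \right)} \left(-5\right) \left(-5\right),p{\left(-5 \right)} \right)} = 8 \left(-48\right) - - \frac{1 \left(2 + 1\right) \left(-5\right) \left(-5\right)}{68} = -384 - - \frac{1 \cdot 3 \left(-5\right) \left(-5\right)}{68} = -384 - - \frac{3 \left(-5\right) \left(-5\right)}{68} = -384 - - \frac{\left(-15\right) \left(-5\right)}{68} = -384 - \left(- \frac{1}{68}\right) 75 = -384 - - \frac{75}{68} = -384 + \frac{75}{68} = - \frac{26037}{68}$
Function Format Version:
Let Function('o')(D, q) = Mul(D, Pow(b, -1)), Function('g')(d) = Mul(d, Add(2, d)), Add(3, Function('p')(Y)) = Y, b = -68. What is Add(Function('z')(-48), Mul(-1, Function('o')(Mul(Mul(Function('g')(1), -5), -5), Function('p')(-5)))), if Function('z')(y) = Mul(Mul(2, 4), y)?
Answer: Rational(-26037, 68) ≈ -382.90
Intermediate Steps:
Function('z')(y) = Mul(8, y)
Function('p')(Y) = Add(-3, Y)
Function('o')(D, q) = Mul(Rational(-1, 68), D) (Function('o')(D, q) = Mul(D, Pow(-68, -1)) = Mul(D, Rational(-1, 68)) = Mul(Rational(-1, 68), D))
Add(Function('z')(-48), Mul(-1, Function('o')(Mul(Mul(Function('g')(1), -5), -5), Function('p')(-5)))) = Add(Mul(8, -48), Mul(-1, Mul(Rational(-1, 68), Mul(Mul(Mul(1, Add(2, 1)), -5), -5)))) = Add(-384, Mul(-1, Mul(Rational(-1, 68), Mul(Mul(Mul(1, 3), -5), -5)))) = Add(-384, Mul(-1, Mul(Rational(-1, 68), Mul(Mul(3, -5), -5)))) = Add(-384, Mul(-1, Mul(Rational(-1, 68), Mul(-15, -5)))) = Add(-384, Mul(-1, Mul(Rational(-1, 68), 75))) = Add(-384, Mul(-1, Rational(-75, 68))) = Add(-384, Rational(75, 68)) = Rational(-26037, 68)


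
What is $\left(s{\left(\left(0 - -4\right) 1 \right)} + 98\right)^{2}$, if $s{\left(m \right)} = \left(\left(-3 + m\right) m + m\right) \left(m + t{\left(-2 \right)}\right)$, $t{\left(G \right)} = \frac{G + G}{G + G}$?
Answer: $19044$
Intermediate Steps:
$t{\left(G \right)} = 1$ ($t{\left(G \right)} = \frac{2 G}{2 G} = 2 G \frac{1}{2 G} = 1$)
$s{\left(m \right)} = \left(1 + m\right) \left(m + m \left(-3 + m\right)\right)$ ($s{\left(m \right)} = \left(\left(-3 + m\right) m + m\right) \left(m + 1\right) = \left(m \left(-3 + m\right) + m\right) \left(1 + m\right) = \left(m + m \left(-3 + m\right)\right) \left(1 + m\right) = \left(1 + m\right) \left(m + m \left(-3 + m\right)\right)$)
$\left(s{\left(\left(0 - -4\right) 1 \right)} + 98\right)^{2} = \left(\left(0 - -4\right) 1 \left(-2 + \left(\left(0 - -4\right) 1\right)^{2} - \left(0 - -4\right) 1\right) + 98\right)^{2} = \left(\left(0 + 4\right) 1 \left(-2 + \left(\left(0 + 4\right) 1\right)^{2} - \left(0 + 4\right) 1\right) + 98\right)^{2} = \left(4 \cdot 1 \left(-2 + \left(4 \cdot 1\right)^{2} - 4 \cdot 1\right) + 98\right)^{2} = \left(4 \left(-2 + 4^{2} - 4\right) + 98\right)^{2} = \left(4 \left(-2 + 16 - 4\right) + 98\right)^{2} = \left(4 \cdot 10 + 98\right)^{2} = \left(40 + 98\right)^{2} = 138^{2} = 19044$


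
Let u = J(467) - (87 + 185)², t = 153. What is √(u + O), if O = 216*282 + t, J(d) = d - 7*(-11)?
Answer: 15*I*√55 ≈ 111.24*I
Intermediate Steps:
J(d) = 77 + d (J(d) = d + 77 = 77 + d)
u = -73440 (u = (77 + 467) - (87 + 185)² = 544 - 1*272² = 544 - 1*73984 = 544 - 73984 = -73440)
O = 61065 (O = 216*282 + 153 = 60912 + 153 = 61065)
√(u + O) = √(-73440 + 61065) = √(-12375) = 15*I*√55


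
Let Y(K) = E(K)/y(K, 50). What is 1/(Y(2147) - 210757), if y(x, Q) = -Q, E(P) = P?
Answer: -50/10539997 ≈ -4.7438e-6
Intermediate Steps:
Y(K) = -K/50 (Y(K) = K/((-1*50)) = K/(-50) = K*(-1/50) = -K/50)
1/(Y(2147) - 210757) = 1/(-1/50*2147 - 210757) = 1/(-2147/50 - 210757) = 1/(-10539997/50) = -50/10539997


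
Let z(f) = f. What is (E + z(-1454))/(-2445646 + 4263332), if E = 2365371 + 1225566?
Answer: 3589483/1817686 ≈ 1.9748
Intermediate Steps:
E = 3590937
(E + z(-1454))/(-2445646 + 4263332) = (3590937 - 1454)/(-2445646 + 4263332) = 3589483/1817686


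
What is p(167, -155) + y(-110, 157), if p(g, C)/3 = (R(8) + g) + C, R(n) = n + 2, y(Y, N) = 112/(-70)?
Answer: 322/5 ≈ 64.400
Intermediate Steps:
y(Y, N) = -8/5 (y(Y, N) = 112*(-1/70) = -8/5)
R(n) = 2 + n
p(g, C) = 30 + 3*C + 3*g (p(g, C) = 3*(((2 + 8) + g) + C) = 3*((10 + g) + C) = 3*(10 + C + g) = 30 + 3*C + 3*g)
p(167, -155) + y(-110, 157) = (30 + 3*(-155) + 3*167) - 8/5 = (30 - 465 + 501) - 8/5 = 66 - 8/5 = 322/5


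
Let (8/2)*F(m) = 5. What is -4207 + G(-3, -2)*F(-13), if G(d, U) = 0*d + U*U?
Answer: -4202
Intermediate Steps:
F(m) = 5/4 (F(m) = (¼)*5 = 5/4)
G(d, U) = U² (G(d, U) = 0 + U² = U²)
-4207 + G(-3, -2)*F(-13) = -4207 + (-2)²*(5/4) = -4207 + 4*(5/4) = -4207 + 5 = -4202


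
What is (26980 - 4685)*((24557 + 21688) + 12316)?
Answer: 1305617495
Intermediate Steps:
(26980 - 4685)*((24557 + 21688) + 12316) = 22295*(46245 + 12316) = 22295*58561 = 1305617495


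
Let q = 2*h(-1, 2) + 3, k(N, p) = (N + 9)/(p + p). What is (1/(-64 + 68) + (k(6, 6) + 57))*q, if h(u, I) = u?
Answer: 117/2 ≈ 58.500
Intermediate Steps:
k(N, p) = (9 + N)/(2*p) (k(N, p) = (9 + N)/((2*p)) = (9 + N)*(1/(2*p)) = (9 + N)/(2*p))
q = 1 (q = 2*(-1) + 3 = -2 + 3 = 1)
(1/(-64 + 68) + (k(6, 6) + 57))*q = (1/(-64 + 68) + ((1/2)*(9 + 6)/6 + 57))*1 = (1/4 + ((1/2)*(1/6)*15 + 57))*1 = (1/4 + (5/4 + 57))*1 = (1/4 + 233/4)*1 = (117/2)*1 = 117/2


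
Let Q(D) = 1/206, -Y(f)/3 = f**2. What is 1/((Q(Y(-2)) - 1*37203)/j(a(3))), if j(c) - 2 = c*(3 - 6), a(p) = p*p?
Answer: 5150/7663817 ≈ 0.00067199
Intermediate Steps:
Y(f) = -3*f**2
a(p) = p**2
j(c) = 2 - 3*c (j(c) = 2 + c*(3 - 6) = 2 + c*(-3) = 2 - 3*c)
Q(D) = 1/206
1/((Q(Y(-2)) - 1*37203)/j(a(3))) = 1/((1/206 - 1*37203)/(2 - 3*3**2)) = 1/((1/206 - 37203)/(2 - 3*9)) = 1/(-7663817/(206*(2 - 27))) = 1/(-7663817/206/(-25)) = 1/(-7663817/206*(-1/25)) = 1/(7663817/5150) = 5150/7663817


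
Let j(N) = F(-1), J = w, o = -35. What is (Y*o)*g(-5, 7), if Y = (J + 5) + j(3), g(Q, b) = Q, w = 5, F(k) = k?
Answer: 1575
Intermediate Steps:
J = 5
j(N) = -1
Y = 9 (Y = (5 + 5) - 1 = 10 - 1 = 9)
(Y*o)*g(-5, 7) = (9*(-35))*(-5) = -315*(-5) = 1575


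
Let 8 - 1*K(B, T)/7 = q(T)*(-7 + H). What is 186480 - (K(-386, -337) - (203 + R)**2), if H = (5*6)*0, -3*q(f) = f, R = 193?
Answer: 1013207/3 ≈ 3.3774e+5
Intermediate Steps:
q(f) = -f/3
H = 0 (H = 30*0 = 0)
K(B, T) = 56 - 49*T/3 (K(B, T) = 56 - 7*(-T/3)*(-7 + 0) = 56 - 7*(-T/3)*(-7) = 56 - 49*T/3)
186480 - (K(-386, -337) - (203 + R)**2) = 186480 - ((56 - 49/3*(-337)) - (203 + 193)**2) = 186480 - ((56 + 16513/3) - 1*396**2) = 186480 - (16681/3 - 1*156816) = 186480 - (16681/3 - 156816) = 186480 - 1*(-453767/3) = 186480 + 453767/3 = 1013207/3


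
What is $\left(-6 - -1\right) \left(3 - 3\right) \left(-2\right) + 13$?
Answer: $13$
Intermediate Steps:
$\left(-6 - -1\right) \left(3 - 3\right) \left(-2\right) + 13 = \left(-6 + 1\right) 0 \left(-2\right) + 13 = \left(-5\right) 0 + 13 = 0 + 13 = 13$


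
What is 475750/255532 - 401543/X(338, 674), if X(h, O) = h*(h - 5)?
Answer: -6132440047/3595143591 ≈ -1.7058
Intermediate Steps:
X(h, O) = h*(-5 + h)
475750/255532 - 401543/X(338, 674) = 475750/255532 - 401543*1/(338*(-5 + 338)) = 475750*(1/255532) - 401543/(338*333) = 237875/127766 - 401543/112554 = -6132440047/3595143591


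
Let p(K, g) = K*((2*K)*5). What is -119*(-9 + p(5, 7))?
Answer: -28679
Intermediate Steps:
p(K, g) = 10*K² (p(K, g) = K*(10*K) = 10*K²)
-119*(-9 + p(5, 7)) = -119*(-9 + 10*5²) = -119*(-9 + 10*25) = -119*(-9 + 250) = -119*241 = -28679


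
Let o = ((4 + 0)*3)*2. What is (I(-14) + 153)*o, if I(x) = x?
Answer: 3336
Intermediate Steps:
o = 24 (o = (4*3)*2 = 12*2 = 24)
(I(-14) + 153)*o = (-14 + 153)*24 = 139*24 = 3336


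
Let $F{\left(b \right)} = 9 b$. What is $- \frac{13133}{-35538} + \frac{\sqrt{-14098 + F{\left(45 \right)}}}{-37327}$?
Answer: $\frac{13133}{35538} - \frac{i \sqrt{13693}}{37327} \approx 0.36955 - 0.0031349 i$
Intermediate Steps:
$- \frac{13133}{-35538} + \frac{\sqrt{-14098 + F{\left(45 \right)}}}{-37327} = - \frac{13133}{-35538} + \frac{\sqrt{-14098 + 9 \cdot 45}}{-37327} = \left(-13133\right) \left(- \frac{1}{35538}\right) + \sqrt{-14098 + 405} \left(- \frac{1}{37327}\right) = \frac{13133}{35538} + \sqrt{-13693} \left(- \frac{1}{37327}\right) = \frac{13133}{35538} + i \sqrt{13693} \left(- \frac{1}{37327}\right) = \frac{13133}{35538} - \frac{i \sqrt{13693}}{37327}$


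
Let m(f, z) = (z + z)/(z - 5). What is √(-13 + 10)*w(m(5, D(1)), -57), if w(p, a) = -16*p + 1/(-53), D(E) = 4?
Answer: 6783*I*√3/53 ≈ 221.67*I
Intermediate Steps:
m(f, z) = 2*z/(-5 + z) (m(f, z) = (2*z)/(-5 + z) = 2*z/(-5 + z))
w(p, a) = -1/53 - 16*p (w(p, a) = -16*p - 1/53 = -1/53 - 16*p)
√(-13 + 10)*w(m(5, D(1)), -57) = √(-13 + 10)*(-1/53 - 32*4/(-5 + 4)) = √(-3)*(-1/53 - 32*4/(-1)) = (I*√3)*(-1/53 - 32*4*(-1)) = (I*√3)*(-1/53 - 16*(-8)) = (I*√3)*(-1/53 + 128) = (I*√3)*(6783/53) = 6783*I*√3/53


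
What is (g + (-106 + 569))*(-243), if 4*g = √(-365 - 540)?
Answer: -112509 - 243*I*√905/4 ≈ -1.1251e+5 - 1827.6*I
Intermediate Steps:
g = I*√905/4 (g = √(-365 - 540)/4 = √(-905)/4 = (I*√905)/4 = I*√905/4 ≈ 7.5208*I)
(g + (-106 + 569))*(-243) = (I*√905/4 + (-106 + 569))*(-243) = (I*√905/4 + 463)*(-243) = (463 + I*√905/4)*(-243) = -112509 - 243*I*√905/4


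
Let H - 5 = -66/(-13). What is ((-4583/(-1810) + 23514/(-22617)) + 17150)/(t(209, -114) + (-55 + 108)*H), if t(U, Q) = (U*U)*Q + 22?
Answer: -3042549028441/883251926912670 ≈ -0.0034447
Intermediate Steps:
H = 131/13 (H = 5 - 66/(-13) = 5 - 66*(-1/13) = 5 + 66/13 = 131/13 ≈ 10.077)
t(U, Q) = 22 + Q*U² (t(U, Q) = U²*Q + 22 = Q*U² + 22 = 22 + Q*U²)
((-4583/(-1810) + 23514/(-22617)) + 17150)/(t(209, -114) + (-55 + 108)*H) = ((-4583/(-1810) + 23514/(-22617)) + 17150)/((22 - 114*209²) + (-55 + 108)*(131/13)) = ((-4583*(-1/1810) + 23514*(-1/22617)) + 17150)/((22 - 114*43681) + 53*(131/13)) = ((4583/1810 - 7838/7539) + 17150)/((22 - 4979634) + 6943/13) = (20364457/13645590 + 17150)/(-4979612 + 6943/13) = 234042232957/(13645590*(-64728013/13)) = (234042232957/13645590)*(-13/64728013) = -3042549028441/883251926912670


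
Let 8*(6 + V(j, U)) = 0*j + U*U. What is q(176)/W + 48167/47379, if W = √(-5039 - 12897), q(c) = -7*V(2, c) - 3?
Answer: 48167/47379 + 27065*I*√1121/4484 ≈ 1.0166 + 202.09*I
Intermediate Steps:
V(j, U) = -6 + U²/8 (V(j, U) = -6 + (0*j + U*U)/8 = -6 + (0 + U²)/8 = -6 + U²/8)
q(c) = 39 - 7*c²/8 (q(c) = -7*(-6 + c²/8) - 3 = (42 - 7*c²/8) - 3 = 39 - 7*c²/8)
W = 4*I*√1121 (W = √(-17936) = 4*I*√1121 ≈ 133.93*I)
q(176)/W + 48167/47379 = (39 - 7/8*176²)/((4*I*√1121)) + 48167/47379 = (39 - 7/8*30976)*(-I*√1121/4484) + 48167*(1/47379) = (39 - 27104)*(-I*√1121/4484) + 48167/47379 = -(-27065)*I*√1121/4484 + 48167/47379 = 27065*I*√1121/4484 + 48167/47379 = 48167/47379 + 27065*I*√1121/4484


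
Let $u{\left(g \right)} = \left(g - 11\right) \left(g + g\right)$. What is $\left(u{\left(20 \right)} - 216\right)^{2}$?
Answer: $20736$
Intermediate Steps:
$u{\left(g \right)} = 2 g \left(-11 + g\right)$ ($u{\left(g \right)} = \left(-11 + g\right) 2 g = 2 g \left(-11 + g\right)$)
$\left(u{\left(20 \right)} - 216\right)^{2} = \left(2 \cdot 20 \left(-11 + 20\right) - 216\right)^{2} = \left(2 \cdot 20 \cdot 9 - 216\right)^{2} = \left(360 - 216\right)^{2} = 144^{2} = 20736$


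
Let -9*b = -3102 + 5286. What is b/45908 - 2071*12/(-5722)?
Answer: 427318904/98507091 ≈ 4.3380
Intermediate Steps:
b = -728/3 (b = -(-3102 + 5286)/9 = -⅑*2184 = -728/3 ≈ -242.67)
b/45908 - 2071*12/(-5722) = -728/3/45908 - 2071*12/(-5722) = -728/3*1/45908 - 24852*(-1/5722) = -182/34431 + 12426/2861 = 427318904/98507091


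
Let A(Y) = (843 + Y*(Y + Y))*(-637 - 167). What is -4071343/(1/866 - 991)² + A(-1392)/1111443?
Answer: -40328106342748119392/14361322013665475 ≈ -2808.1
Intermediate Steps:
A(Y) = -677772 - 1608*Y² (A(Y) = (843 + Y*(2*Y))*(-804) = (843 + 2*Y²)*(-804) = -677772 - 1608*Y²)
-4071343/(1/866 - 991)² + A(-1392)/1111443 = -4071343/(1/866 - 991)² + (-677772 - 1608*(-1392)²)/1111443 = -4071343/(1/866 - 991)² + (-677772 - 1608*1937664)*(1/1111443) = -4071343/((-858205/866)²) + (-677772 - 3115763712)*(1/1111443) = -4071343/736515822025/749956 - 3116441484*1/1111443 = -4071343*749956/736515822025 - 54674412/19499 = -3053328110908/736515822025 - 54674412/19499 = -40328106342748119392/14361322013665475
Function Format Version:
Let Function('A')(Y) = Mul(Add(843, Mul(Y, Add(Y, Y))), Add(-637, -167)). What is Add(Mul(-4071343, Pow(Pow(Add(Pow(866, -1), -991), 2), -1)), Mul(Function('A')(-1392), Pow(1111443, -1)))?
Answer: Rational(-40328106342748119392, 14361322013665475) ≈ -2808.1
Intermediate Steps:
Function('A')(Y) = Add(-677772, Mul(-1608, Pow(Y, 2))) (Function('A')(Y) = Mul(Add(843, Mul(Y, Mul(2, Y))), -804) = Mul(Add(843, Mul(2, Pow(Y, 2))), -804) = Add(-677772, Mul(-1608, Pow(Y, 2))))
Add(Mul(-4071343, Pow(Pow(Add(Pow(866, -1), -991), 2), -1)), Mul(Function('A')(-1392), Pow(1111443, -1))) = Add(Mul(-4071343, Pow(Pow(Add(Pow(866, -1), -991), 2), -1)), Mul(Add(-677772, Mul(-1608, Pow(-1392, 2))), Pow(1111443, -1))) = Add(Mul(-4071343, Pow(Pow(Add(Rational(1, 866), -991), 2), -1)), Mul(Add(-677772, Mul(-1608, 1937664)), Rational(1, 1111443))) = Add(Mul(-4071343, Pow(Pow(Rational(-858205, 866), 2), -1)), Mul(Add(-677772, -3115763712), Rational(1, 1111443))) = Add(Mul(-4071343, Pow(Rational(736515822025, 749956), -1)), Mul(-3116441484, Rational(1, 1111443))) = Add(Mul(-4071343, Rational(749956, 736515822025)), Rational(-54674412, 19499)) = Add(Rational(-3053328110908, 736515822025), Rational(-54674412, 19499)) = Rational(-40328106342748119392, 14361322013665475)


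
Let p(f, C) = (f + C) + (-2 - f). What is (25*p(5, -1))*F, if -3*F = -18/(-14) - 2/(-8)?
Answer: 1075/28 ≈ 38.393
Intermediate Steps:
p(f, C) = -2 + C (p(f, C) = (C + f) + (-2 - f) = -2 + C)
F = -43/84 (F = -(-18/(-14) - 2/(-8))/3 = -(-18*(-1/14) - 2*(-1/8))/3 = -(9/7 + 1/4)/3 = -1/3*43/28 = -43/84 ≈ -0.51190)
(25*p(5, -1))*F = (25*(-2 - 1))*(-43/84) = (25*(-3))*(-43/84) = -75*(-43/84) = 1075/28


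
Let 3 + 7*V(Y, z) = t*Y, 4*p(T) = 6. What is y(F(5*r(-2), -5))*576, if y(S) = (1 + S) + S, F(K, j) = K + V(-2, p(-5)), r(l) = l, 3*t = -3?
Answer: -77760/7 ≈ -11109.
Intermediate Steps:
t = -1 (t = (1/3)*(-3) = -1)
p(T) = 3/2 (p(T) = (1/4)*6 = 3/2)
V(Y, z) = -3/7 - Y/7 (V(Y, z) = -3/7 + (-Y)/7 = -3/7 - Y/7)
F(K, j) = -1/7 + K (F(K, j) = K + (-3/7 - 1/7*(-2)) = K + (-3/7 + 2/7) = K - 1/7 = -1/7 + K)
y(S) = 1 + 2*S
y(F(5*r(-2), -5))*576 = (1 + 2*(-1/7 + 5*(-2)))*576 = (1 + 2*(-1/7 - 10))*576 = (1 + 2*(-71/7))*576 = (1 - 142/7)*576 = -135/7*576 = -77760/7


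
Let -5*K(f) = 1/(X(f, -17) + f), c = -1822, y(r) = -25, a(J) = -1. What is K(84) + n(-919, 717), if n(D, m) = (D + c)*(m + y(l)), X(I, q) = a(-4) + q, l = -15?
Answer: -625934761/330 ≈ -1.8968e+6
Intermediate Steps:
X(I, q) = -1 + q
n(D, m) = (-1822 + D)*(-25 + m) (n(D, m) = (D - 1822)*(m - 25) = (-1822 + D)*(-25 + m))
K(f) = -1/(5*(-18 + f)) (K(f) = -1/(5*((-1 - 17) + f)) = -1/(5*(-18 + f)))
K(84) + n(-919, 717) = -1/(-90 + 5*84) + (45550 - 1822*717 - 25*(-919) - 919*717) = -1/(-90 + 420) + (45550 - 1306374 + 22975 - 658923) = -1/330 - 1896772 = -625934761/330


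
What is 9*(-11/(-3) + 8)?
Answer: 105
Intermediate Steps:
9*(-11/(-3) + 8) = 9*(-11*(-⅓) + 8) = 9*(11/3 + 8) = 9*(35/3) = 105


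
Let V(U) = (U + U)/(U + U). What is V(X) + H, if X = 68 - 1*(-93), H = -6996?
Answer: -6995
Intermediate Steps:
X = 161 (X = 68 + 93 = 161)
V(U) = 1 (V(U) = (2*U)/((2*U)) = (2*U)*(1/(2*U)) = 1)
V(X) + H = 1 - 6996 = -6995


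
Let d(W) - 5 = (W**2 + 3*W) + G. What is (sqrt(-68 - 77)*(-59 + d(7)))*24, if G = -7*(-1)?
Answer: 552*I*sqrt(145) ≈ 6647.0*I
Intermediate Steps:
G = 7
d(W) = 12 + W**2 + 3*W (d(W) = 5 + ((W**2 + 3*W) + 7) = 5 + (7 + W**2 + 3*W) = 12 + W**2 + 3*W)
(sqrt(-68 - 77)*(-59 + d(7)))*24 = (sqrt(-68 - 77)*(-59 + (12 + 7**2 + 3*7)))*24 = (sqrt(-145)*(-59 + (12 + 49 + 21)))*24 = ((I*sqrt(145))*(-59 + 82))*24 = ((I*sqrt(145))*23)*24 = (23*I*sqrt(145))*24 = 552*I*sqrt(145)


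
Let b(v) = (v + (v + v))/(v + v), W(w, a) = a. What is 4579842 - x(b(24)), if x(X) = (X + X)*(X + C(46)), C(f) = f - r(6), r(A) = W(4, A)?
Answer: 9159435/2 ≈ 4.5797e+6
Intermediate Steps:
r(A) = A
b(v) = 3/2 (b(v) = (v + 2*v)/((2*v)) = (3*v)*(1/(2*v)) = 3/2)
C(f) = -6 + f (C(f) = f - 1*6 = f - 6 = -6 + f)
x(X) = 2*X*(40 + X) (x(X) = (X + X)*(X + (-6 + 46)) = (2*X)*(X + 40) = (2*X)*(40 + X) = 2*X*(40 + X))
4579842 - x(b(24)) = 4579842 - 2*3*(40 + 3/2)/2 = 4579842 - 2*3*83/(2*2) = 4579842 - 1*249/2 = 4579842 - 249/2 = 9159435/2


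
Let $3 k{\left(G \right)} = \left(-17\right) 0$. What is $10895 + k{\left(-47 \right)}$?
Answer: $10895$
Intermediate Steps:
$k{\left(G \right)} = 0$ ($k{\left(G \right)} = \frac{\left(-17\right) 0}{3} = \frac{1}{3} \cdot 0 = 0$)
$10895 + k{\left(-47 \right)} = 10895 + 0 = 10895$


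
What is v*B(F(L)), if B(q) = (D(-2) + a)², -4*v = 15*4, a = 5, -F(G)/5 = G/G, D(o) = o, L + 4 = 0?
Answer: -135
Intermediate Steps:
L = -4 (L = -4 + 0 = -4)
F(G) = -5 (F(G) = -5*G/G = -5*1 = -5)
v = -15 (v = -15*4/4 = -¼*60 = -15)
B(q) = 9 (B(q) = (-2 + 5)² = 3² = 9)
v*B(F(L)) = -15*9 = -135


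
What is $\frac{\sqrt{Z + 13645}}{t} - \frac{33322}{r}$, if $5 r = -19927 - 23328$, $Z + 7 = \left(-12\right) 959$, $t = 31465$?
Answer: $\frac{33322}{8651} + \frac{\sqrt{2130}}{31465} \approx 3.8533$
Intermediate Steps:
$Z = -11515$ ($Z = -7 - 11508 = -11515$)
$r = -8651$ ($r = \frac{-19927 - 23328}{5} = \frac{1}{5} \left(-43255\right) = -8651$)
$\frac{\sqrt{Z + 13645}}{t} - \frac{33322}{r} = \frac{\sqrt{-11515 + 13645}}{31465} - \frac{33322}{-8651} = \sqrt{2130} \cdot \frac{1}{31465} - - \frac{33322}{8651} = \frac{\sqrt{2130}}{31465} + \frac{33322}{8651} = \frac{33322}{8651} + \frac{\sqrt{2130}}{31465}$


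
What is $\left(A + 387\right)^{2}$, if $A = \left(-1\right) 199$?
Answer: $35344$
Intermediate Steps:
$A = -199$
$\left(A + 387\right)^{2} = \left(-199 + 387\right)^{2} = 188^{2} = 35344$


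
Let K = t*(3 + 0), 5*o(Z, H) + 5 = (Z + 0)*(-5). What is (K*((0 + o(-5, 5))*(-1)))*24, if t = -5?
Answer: 1440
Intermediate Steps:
o(Z, H) = -1 - Z (o(Z, H) = -1 + ((Z + 0)*(-5))/5 = -1 + (Z*(-5))/5 = -1 + (-5*Z)/5 = -1 - Z)
K = -15 (K = -5*(3 + 0) = -5*3 = -15)
(K*((0 + o(-5, 5))*(-1)))*24 = -15*(0 + (-1 - 1*(-5)))*(-1)*24 = -15*(0 + (-1 + 5))*(-1)*24 = -15*(0 + 4)*(-1)*24 = -60*(-1)*24 = -15*(-4)*24 = 60*24 = 1440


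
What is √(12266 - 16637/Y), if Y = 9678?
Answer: √1148717735058/9678 ≈ 110.74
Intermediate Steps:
√(12266 - 16637/Y) = √(12266 - 16637/9678) = √(118693711/9678) = √1148717735058/9678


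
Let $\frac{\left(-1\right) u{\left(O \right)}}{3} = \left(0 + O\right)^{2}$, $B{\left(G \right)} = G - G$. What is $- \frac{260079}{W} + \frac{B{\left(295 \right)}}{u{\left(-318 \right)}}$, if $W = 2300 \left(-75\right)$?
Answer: $\frac{86693}{57500} \approx 1.5077$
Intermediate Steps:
$B{\left(G \right)} = 0$
$u{\left(O \right)} = - 3 O^{2}$ ($u{\left(O \right)} = - 3 \left(0 + O\right)^{2} = - 3 O^{2}$)
$W = -172500$
$- \frac{260079}{W} + \frac{B{\left(295 \right)}}{u{\left(-318 \right)}} = - \frac{260079}{-172500} + \frac{0}{\left(-3\right) \left(-318\right)^{2}} = \left(-260079\right) \left(- \frac{1}{172500}\right) + \frac{0}{\left(-3\right) 101124} = \frac{86693}{57500} + \frac{0}{-303372} = \frac{86693}{57500} + 0 \left(- \frac{1}{303372}\right) = \frac{86693}{57500} + 0 = \frac{86693}{57500}$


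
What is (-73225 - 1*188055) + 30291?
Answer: -230989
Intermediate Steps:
(-73225 - 1*188055) + 30291 = (-73225 - 188055) + 30291 = -261280 + 30291 = -230989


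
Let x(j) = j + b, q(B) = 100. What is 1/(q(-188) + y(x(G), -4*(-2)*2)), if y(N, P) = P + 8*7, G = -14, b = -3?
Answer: 1/172 ≈ 0.0058140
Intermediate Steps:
x(j) = -3 + j (x(j) = j - 3 = -3 + j)
y(N, P) = 56 + P (y(N, P) = P + 56 = 56 + P)
1/(q(-188) + y(x(G), -4*(-2)*2)) = 1/(100 + (56 - 4*(-2)*2)) = 1/(100 + (56 + 8*2)) = 1/(100 + (56 + 16)) = 1/(100 + 72) = 1/172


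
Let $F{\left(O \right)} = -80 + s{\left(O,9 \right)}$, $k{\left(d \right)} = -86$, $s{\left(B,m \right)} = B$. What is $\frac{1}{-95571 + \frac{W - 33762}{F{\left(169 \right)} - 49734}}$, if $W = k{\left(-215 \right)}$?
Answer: $- \frac{49645}{4744588447} \approx -1.0463 \cdot 10^{-5}$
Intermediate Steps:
$W = -86$
$F{\left(O \right)} = -80 + O$
$\frac{1}{-95571 + \frac{W - 33762}{F{\left(169 \right)} - 49734}} = \frac{1}{-95571 + \frac{-86 - 33762}{\left(-80 + 169\right) - 49734}} = \frac{1}{-95571 - \frac{33848}{89 - 49734}} = \frac{1}{-95571 - \frac{33848}{-49645}} = \frac{1}{-95571 - - \frac{33848}{49645}} = \frac{1}{-95571 + \frac{33848}{49645}} = \frac{1}{- \frac{4744588447}{49645}} = - \frac{49645}{4744588447}$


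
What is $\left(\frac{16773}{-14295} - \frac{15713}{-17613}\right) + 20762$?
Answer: $\frac{91707729908}{4417155} \approx 20762.0$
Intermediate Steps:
$\left(\frac{16773}{-14295} - \frac{15713}{-17613}\right) + 20762 = \left(16773 \left(- \frac{1}{14295}\right) - - \frac{827}{927}\right) + 20762 = \left(- \frac{5591}{4765} + \frac{827}{927}\right) + 20762 = - \frac{1242202}{4417155} + 20762 = \frac{91707729908}{4417155}$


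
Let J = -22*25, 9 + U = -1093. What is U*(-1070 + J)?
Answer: 1785240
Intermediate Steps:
U = -1102 (U = -9 - 1093 = -1102)
J = -550
U*(-1070 + J) = -1102*(-1070 - 550) = -1102*(-1620) = 1785240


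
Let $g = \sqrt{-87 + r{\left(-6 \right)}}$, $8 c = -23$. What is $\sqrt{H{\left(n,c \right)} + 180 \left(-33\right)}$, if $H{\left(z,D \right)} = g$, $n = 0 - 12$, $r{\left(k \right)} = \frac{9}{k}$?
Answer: $\frac{\sqrt{-23760 + 2 i \sqrt{354}}}{2} \approx 0.061031 + 77.071 i$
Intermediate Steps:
$c = - \frac{23}{8}$ ($c = \frac{1}{8} \left(-23\right) = - \frac{23}{8} \approx -2.875$)
$g = \frac{i \sqrt{354}}{2}$ ($g = \sqrt{-87 + \frac{9}{-6}} = \sqrt{-87 + 9 \left(- \frac{1}{6}\right)} = \sqrt{-87 - \frac{3}{2}} = \sqrt{- \frac{177}{2}} = \frac{i \sqrt{354}}{2} \approx 9.4074 i$)
$n = -12$ ($n = 0 - 12 = -12$)
$H{\left(z,D \right)} = \frac{i \sqrt{354}}{2}$
$\sqrt{H{\left(n,c \right)} + 180 \left(-33\right)} = \sqrt{\frac{i \sqrt{354}}{2} + 180 \left(-33\right)} = \sqrt{\frac{i \sqrt{354}}{2} - 5940} = \sqrt{-5940 + \frac{i \sqrt{354}}{2}}$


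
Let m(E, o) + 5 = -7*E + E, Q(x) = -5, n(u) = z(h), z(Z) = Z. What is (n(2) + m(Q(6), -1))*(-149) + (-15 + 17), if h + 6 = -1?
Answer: -2680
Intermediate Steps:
h = -7 (h = -6 - 1 = -7)
n(u) = -7
m(E, o) = -5 - 6*E (m(E, o) = -5 + (-7*E + E) = -5 - 6*E)
(n(2) + m(Q(6), -1))*(-149) + (-15 + 17) = (-7 + (-5 - 6*(-5)))*(-149) + (-15 + 17) = (-7 + (-5 + 30))*(-149) + 2 = (-7 + 25)*(-149) + 2 = 18*(-149) + 2 = -2682 + 2 = -2680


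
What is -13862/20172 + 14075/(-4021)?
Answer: -169830001/40555806 ≈ -4.1876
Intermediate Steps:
-13862/20172 + 14075/(-4021) = -13862*1/20172 + 14075*(-1/4021) = -6931/10086 - 14075/4021 = -169830001/40555806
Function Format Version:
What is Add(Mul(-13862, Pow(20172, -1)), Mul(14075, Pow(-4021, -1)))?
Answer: Rational(-169830001, 40555806) ≈ -4.1876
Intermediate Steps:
Add(Mul(-13862, Pow(20172, -1)), Mul(14075, Pow(-4021, -1))) = Add(Mul(-13862, Rational(1, 20172)), Mul(14075, Rational(-1, 4021))) = Add(Rational(-6931, 10086), Rational(-14075, 4021)) = Rational(-169830001, 40555806)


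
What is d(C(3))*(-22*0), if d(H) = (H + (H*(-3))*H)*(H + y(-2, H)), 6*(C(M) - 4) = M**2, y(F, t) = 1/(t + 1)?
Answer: 0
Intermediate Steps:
y(F, t) = 1/(1 + t)
C(M) = 4 + M**2/6
d(H) = (H + 1/(1 + H))*(H - 3*H**2) (d(H) = (H + (H*(-3))*H)*(H + 1/(1 + H)) = (H + (-3*H)*H)*(H + 1/(1 + H)) = (H - 3*H**2)*(H + 1/(1 + H)) = (H + 1/(1 + H))*(H - 3*H**2))
d(C(3))*(-22*0) = ((4 + (1/6)*3**2)*(1 - 3*(4 + (1/6)*3**2)**3 - 2*(4 + (1/6)*3**2) - 2*(4 + (1/6)*3**2)**2)/(1 + (4 + (1/6)*3**2)))*(-22*0) = ((4 + (1/6)*9)*(1 - 3*(4 + (1/6)*9)**3 - 2*(4 + (1/6)*9) - 2*(4 + (1/6)*9)**2)/(1 + (4 + (1/6)*9)))*0 = ((4 + 3/2)*(1 - 3*(4 + 3/2)**3 - 2*(4 + 3/2) - 2*(4 + 3/2)**2)/(1 + (4 + 3/2)))*0 = (11*(1 - 3*(11/2)**3 - 2*11/2 - 2*(11/2)**2)/(2*(1 + 11/2)))*0 = (11*(1 - 3*1331/8 - 11 - 2*121/4)/(2*(13/2)))*0 = ((11/2)*(2/13)*(1 - 3993/8 - 11 - 121/2))*0 = ((11/2)*(2/13)*(-4557/8))*0 = -50127/104*0 = 0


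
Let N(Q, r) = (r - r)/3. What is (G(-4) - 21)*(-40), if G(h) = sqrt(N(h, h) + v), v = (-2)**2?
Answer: 760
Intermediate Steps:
v = 4
N(Q, r) = 0 (N(Q, r) = 0*(1/3) = 0)
G(h) = 2 (G(h) = sqrt(0 + 4) = sqrt(4) = 2)
(G(-4) - 21)*(-40) = (2 - 21)*(-40) = -19*(-40) = 760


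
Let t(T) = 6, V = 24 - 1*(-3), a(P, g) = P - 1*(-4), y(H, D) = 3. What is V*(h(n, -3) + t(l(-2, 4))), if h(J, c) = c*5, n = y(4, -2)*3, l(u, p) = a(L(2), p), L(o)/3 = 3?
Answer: -243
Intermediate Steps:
L(o) = 9 (L(o) = 3*3 = 9)
a(P, g) = 4 + P (a(P, g) = P + 4 = 4 + P)
l(u, p) = 13 (l(u, p) = 4 + 9 = 13)
n = 9 (n = 3*3 = 9)
h(J, c) = 5*c
V = 27 (V = 24 + 3 = 27)
V*(h(n, -3) + t(l(-2, 4))) = 27*(5*(-3) + 6) = 27*(-15 + 6) = 27*(-9) = -243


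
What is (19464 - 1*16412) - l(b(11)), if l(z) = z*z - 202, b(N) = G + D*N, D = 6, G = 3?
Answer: -1507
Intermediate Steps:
b(N) = 3 + 6*N
l(z) = -202 + z² (l(z) = z² - 202 = -202 + z²)
(19464 - 1*16412) - l(b(11)) = (19464 - 1*16412) - (-202 + (3 + 6*11)²) = (19464 - 16412) - (-202 + (3 + 66)²) = 3052 - (-202 + 69²) = 3052 - (-202 + 4761) = 3052 - 1*4559 = 3052 - 4559 = -1507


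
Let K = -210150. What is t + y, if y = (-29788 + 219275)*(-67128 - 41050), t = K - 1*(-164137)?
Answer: -20498370699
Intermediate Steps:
t = -46013 (t = -210150 - 1*(-164137) = -210150 + 164137 = -46013)
y = -20498324686 (y = 189487*(-108178) = -20498324686)
t + y = -46013 - 20498324686 = -20498370699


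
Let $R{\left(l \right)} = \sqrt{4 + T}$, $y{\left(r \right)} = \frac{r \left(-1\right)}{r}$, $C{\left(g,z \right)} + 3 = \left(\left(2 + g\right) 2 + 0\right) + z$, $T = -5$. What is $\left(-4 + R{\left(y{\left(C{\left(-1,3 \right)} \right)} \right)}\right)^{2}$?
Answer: $\left(4 - i\right)^{2} \approx 15.0 - 8.0 i$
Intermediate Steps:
$C{\left(g,z \right)} = 1 + z + 2 g$ ($C{\left(g,z \right)} = -3 + \left(\left(\left(2 + g\right) 2 + 0\right) + z\right) = -3 + \left(\left(\left(4 + 2 g\right) + 0\right) + z\right) = -3 + \left(\left(4 + 2 g\right) + z\right) = -3 + \left(4 + z + 2 g\right) = 1 + z + 2 g$)
$y{\left(r \right)} = -1$ ($y{\left(r \right)} = \frac{\left(-1\right) r}{r} = -1$)
$R{\left(l \right)} = i$ ($R{\left(l \right)} = \sqrt{4 - 5} = \sqrt{-1} = i$)
$\left(-4 + R{\left(y{\left(C{\left(-1,3 \right)} \right)} \right)}\right)^{2} = \left(-4 + i\right)^{2}$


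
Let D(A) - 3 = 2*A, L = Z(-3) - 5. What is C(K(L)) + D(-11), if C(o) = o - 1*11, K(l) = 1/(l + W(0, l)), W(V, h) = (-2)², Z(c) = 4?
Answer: -89/3 ≈ -29.667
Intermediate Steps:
W(V, h) = 4
L = -1 (L = 4 - 5 = -1)
D(A) = 3 + 2*A
K(l) = 1/(4 + l) (K(l) = 1/(l + 4) = 1/(4 + l))
C(o) = -11 + o (C(o) = o - 11 = -11 + o)
C(K(L)) + D(-11) = (-11 + 1/(4 - 1)) + (3 + 2*(-11)) = (-11 + 1/3) + (3 - 22) = (-11 + ⅓) - 19 = -32/3 - 19 = -89/3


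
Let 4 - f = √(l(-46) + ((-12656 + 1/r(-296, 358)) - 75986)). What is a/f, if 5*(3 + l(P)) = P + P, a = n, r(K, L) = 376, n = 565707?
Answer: 4254116640/166717267 + 1131414*I*√78342977890/166717267 ≈ 25.517 + 1899.5*I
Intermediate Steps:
a = 565707
l(P) = -3 + 2*P/5 (l(P) = -3 + (P + P)/5 = -3 + (2*P)/5 = -3 + 2*P/5)
f = 4 - I*√78342977890/940 (f = 4 - √((-3 + (⅖)*(-46)) + ((-12656 + 1/376) - 75986)) = 4 - √((-3 - 92/5) + ((-12656 + 1/376) - 75986)) = 4 - √(-107/5 + (-4758655/376 - 75986)) = 4 - √(-107/5 - 33329391/376) = 4 - √(-166687187/1880) = 4 - I*√78342977890/940 ≈ 4.0 - 297.76*I)
a/f = 565707/(4 - I*√78342977890/940)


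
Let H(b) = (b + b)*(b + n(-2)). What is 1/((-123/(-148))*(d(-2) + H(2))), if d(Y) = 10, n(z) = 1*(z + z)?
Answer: 74/123 ≈ 0.60163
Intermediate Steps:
n(z) = 2*z (n(z) = 1*(2*z) = 2*z)
H(b) = 2*b*(-4 + b) (H(b) = (b + b)*(b + 2*(-2)) = (2*b)*(b - 4) = (2*b)*(-4 + b) = 2*b*(-4 + b))
1/((-123/(-148))*(d(-2) + H(2))) = 1/((-123/(-148))*(10 + 2*2*(-4 + 2))) = 1/((-123*(-1/148))*(10 + 2*2*(-2))) = 1/(123*(10 - 8)/148) = 1/((123/148)*2) = 1/(123/74) = 74/123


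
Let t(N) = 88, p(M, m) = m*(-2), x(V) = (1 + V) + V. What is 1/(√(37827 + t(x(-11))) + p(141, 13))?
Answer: 26/37239 + √37915/37239 ≈ 0.0059271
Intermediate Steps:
x(V) = 1 + 2*V
p(M, m) = -2*m
1/(√(37827 + t(x(-11))) + p(141, 13)) = 1/(√(37827 + 88) - 2*13) = 1/(√37915 - 26) = 1/(-26 + √37915)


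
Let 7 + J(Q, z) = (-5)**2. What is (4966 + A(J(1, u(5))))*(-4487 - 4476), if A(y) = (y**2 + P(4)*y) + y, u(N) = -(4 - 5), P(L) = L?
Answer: -48220940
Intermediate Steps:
u(N) = 1 (u(N) = -1*(-1) = 1)
J(Q, z) = 18 (J(Q, z) = -7 + (-5)**2 = -7 + 25 = 18)
A(y) = y**2 + 5*y (A(y) = (y**2 + 4*y) + y = y**2 + 5*y)
(4966 + A(J(1, u(5))))*(-4487 - 4476) = (4966 + 18*(5 + 18))*(-4487 - 4476) = (4966 + 18*23)*(-8963) = (4966 + 414)*(-8963) = 5380*(-8963) = -48220940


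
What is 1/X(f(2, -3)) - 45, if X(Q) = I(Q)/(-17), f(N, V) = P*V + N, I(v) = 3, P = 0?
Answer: -152/3 ≈ -50.667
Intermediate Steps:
f(N, V) = N (f(N, V) = 0*V + N = 0 + N = N)
X(Q) = -3/17 (X(Q) = 3/(-17) = 3*(-1/17) = -3/17)
1/X(f(2, -3)) - 45 = 1/(-3/17) - 45 = -17/3 - 1*45 = -17/3 - 45 = -152/3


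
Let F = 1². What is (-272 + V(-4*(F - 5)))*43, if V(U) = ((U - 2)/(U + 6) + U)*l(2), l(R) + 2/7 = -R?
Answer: -1026496/77 ≈ -13331.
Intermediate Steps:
F = 1
l(R) = -2/7 - R
V(U) = -16*U/7 - 16*(-2 + U)/(7*(6 + U)) (V(U) = ((U - 2)/(U + 6) + U)*(-2/7 - 1*2) = ((-2 + U)/(6 + U) + U)*(-2/7 - 2) = ((-2 + U)/(6 + U) + U)*(-16/7) = (U + (-2 + U)/(6 + U))*(-16/7) = -16*U/7 - 16*(-2 + U)/(7*(6 + U)))
(-272 + V(-4*(F - 5)))*43 = (-272 + 16*(2 - (-4*(1 - 5))² - (-28)*(1 - 5))/(7*(6 - 4*(1 - 5))))*43 = (-272 + 16*(2 - (-4*(-4))² - (-28)*(-4))/(7*(6 - 4*(-4))))*43 = (-272 + 16*(2 - 1*16² - 7*16)/(7*(6 + 16)))*43 = (-272 + (16/7)*(2 - 1*256 - 112)/22)*43 = (-272 + (16/7)*(1/22)*(2 - 256 - 112))*43 = (-272 + (16/7)*(1/22)*(-366))*43 = (-272 - 2928/77)*43 = -23872/77*43 = -1026496/77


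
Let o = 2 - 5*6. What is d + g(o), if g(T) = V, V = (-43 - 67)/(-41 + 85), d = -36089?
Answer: -72183/2 ≈ -36092.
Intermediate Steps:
V = -5/2 (V = -110/44 = -110*1/44 = -5/2 ≈ -2.5000)
o = -28 (o = 2 - 30 = -28)
g(T) = -5/2
d + g(o) = -36089 - 5/2 = -72183/2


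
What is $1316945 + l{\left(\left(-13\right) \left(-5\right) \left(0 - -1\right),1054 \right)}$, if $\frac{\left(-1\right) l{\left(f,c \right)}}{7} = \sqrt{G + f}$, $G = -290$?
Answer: $1316945 - 105 i \approx 1.3169 \cdot 10^{6} - 105.0 i$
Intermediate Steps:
$l{\left(f,c \right)} = - 7 \sqrt{-290 + f}$
$1316945 + l{\left(\left(-13\right) \left(-5\right) \left(0 - -1\right),1054 \right)} = 1316945 - 7 \sqrt{-290 + \left(-13\right) \left(-5\right) \left(0 - -1\right)} = 1316945 - 7 \sqrt{-290 + 65 \left(0 + 1\right)} = 1316945 - 7 \sqrt{-290 + 65 \cdot 1} = 1316945 - 7 \sqrt{-290 + 65} = 1316945 - 7 \sqrt{-225} = 1316945 - 7 \cdot 15 i = 1316945 - 105 i$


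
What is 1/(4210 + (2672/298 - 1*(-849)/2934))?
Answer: 145722/614838395 ≈ 0.00023701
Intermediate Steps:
1/(4210 + (2672/298 - 1*(-849)/2934)) = 1/(4210 + (2672*(1/298) + 849*(1/2934))) = 1/(4210 + (1336/149 + 283/978)) = 1/(4210 + 1348775/145722) = 1/(614838395/145722) = 145722/614838395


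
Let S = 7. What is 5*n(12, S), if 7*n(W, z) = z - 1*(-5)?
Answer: 60/7 ≈ 8.5714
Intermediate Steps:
n(W, z) = 5/7 + z/7 (n(W, z) = (z - 1*(-5))/7 = (z + 5)/7 = (5 + z)/7 = 5/7 + z/7)
5*n(12, S) = 5*(5/7 + (1/7)*7) = 5*(5/7 + 1) = 5*(12/7) = 60/7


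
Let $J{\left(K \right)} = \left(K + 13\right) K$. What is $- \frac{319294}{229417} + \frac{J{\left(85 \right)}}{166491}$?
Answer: $- \frac{51248533744}{38195865747} \approx -1.3417$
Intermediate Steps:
$J{\left(K \right)} = K \left(13 + K\right)$ ($J{\left(K \right)} = \left(13 + K\right) K = K \left(13 + K\right)$)
$- \frac{319294}{229417} + \frac{J{\left(85 \right)}}{166491} = - \frac{319294}{229417} + \frac{85 \left(13 + 85\right)}{166491} = \left(-319294\right) \frac{1}{229417} + 85 \cdot 98 \cdot \frac{1}{166491} = - \frac{319294}{229417} + 8330 \cdot \frac{1}{166491} = - \frac{319294}{229417} + \frac{8330}{166491} = - \frac{51248533744}{38195865747}$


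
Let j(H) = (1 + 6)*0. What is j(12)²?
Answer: 0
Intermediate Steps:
j(H) = 0 (j(H) = 7*0 = 0)
j(12)² = 0² = 0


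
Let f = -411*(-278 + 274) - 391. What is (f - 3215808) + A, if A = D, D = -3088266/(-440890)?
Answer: -708631032842/220445 ≈ -3.2145e+6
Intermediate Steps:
f = 1253 (f = -411*(-4) - 391 = 1644 - 391 = 1253)
D = 1544133/220445 (D = -3088266*(-1/440890) = 1544133/220445 ≈ 7.0046)
A = 1544133/220445 ≈ 7.0046
(f - 3215808) + A = (1253 - 3215808) + 1544133/220445 = -3214555 + 1544133/220445 = -708631032842/220445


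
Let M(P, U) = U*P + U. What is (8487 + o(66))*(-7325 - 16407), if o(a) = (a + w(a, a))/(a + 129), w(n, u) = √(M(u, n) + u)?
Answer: -13092398564/65 - 47464*√1122/195 ≈ -2.0143e+8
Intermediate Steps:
M(P, U) = U + P*U (M(P, U) = P*U + U = U + P*U)
w(n, u) = √(u + n*(1 + u)) (w(n, u) = √(n*(1 + u) + u) = √(u + n*(1 + u)))
o(a) = (a + √(a + a*(1 + a)))/(129 + a) (o(a) = (a + √(a + a*(1 + a)))/(a + 129) = (a + √(a + a*(1 + a)))/(129 + a))
(8487 + o(66))*(-7325 - 16407) = (8487 + (66 + √(66*(2 + 66)))/(129 + 66))*(-7325 - 16407) = (8487 + (66 + √(66*68))/195)*(-23732) = (8487 + (66 + √4488)/195)*(-23732) = (8487 + (66 + 2*√1122)/195)*(-23732) = (8487 + (22/65 + 2*√1122/195))*(-23732) = (551677/65 + 2*√1122/195)*(-23732) = -13092398564/65 - 47464*√1122/195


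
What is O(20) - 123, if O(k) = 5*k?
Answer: -23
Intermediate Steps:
O(20) - 123 = 5*20 - 123 = 100 - 123 = -23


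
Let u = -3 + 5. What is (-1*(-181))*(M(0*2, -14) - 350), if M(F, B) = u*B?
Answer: -68418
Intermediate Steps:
u = 2
M(F, B) = 2*B
(-1*(-181))*(M(0*2, -14) - 350) = (-1*(-181))*(2*(-14) - 350) = 181*(-28 - 350) = 181*(-378) = -68418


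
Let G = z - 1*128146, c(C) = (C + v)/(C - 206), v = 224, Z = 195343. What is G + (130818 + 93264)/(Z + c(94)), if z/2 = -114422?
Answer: -3905118553918/10939049 ≈ -3.5699e+5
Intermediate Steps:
z = -228844 (z = 2*(-114422) = -228844)
c(C) = (224 + C)/(-206 + C) (c(C) = (C + 224)/(C - 206) = (224 + C)/(-206 + C))
G = -356990 (G = -228844 - 1*128146 = -228844 - 128146 = -356990)
G + (130818 + 93264)/(Z + c(94)) = -356990 + (130818 + 93264)/(195343 + (224 + 94)/(-206 + 94)) = -356990 + 224082/(195343 + 318/(-112)) = -356990 + 224082/(195343 - 1/112*318) = -356990 + 224082/(195343 - 159/56) = -356990 + 224082/(10939049/56) = -356990 + 224082*(56/10939049) = -356990 + 12548592/10939049 = -3905118553918/10939049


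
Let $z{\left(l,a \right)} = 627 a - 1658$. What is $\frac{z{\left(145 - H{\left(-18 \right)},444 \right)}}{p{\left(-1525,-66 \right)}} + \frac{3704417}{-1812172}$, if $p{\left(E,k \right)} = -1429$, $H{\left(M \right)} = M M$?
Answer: $- \frac{506775969453}{2589593788} \approx -195.7$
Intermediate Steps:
$H{\left(M \right)} = M^{2}$
$z{\left(l,a \right)} = -1658 + 627 a$
$\frac{z{\left(145 - H{\left(-18 \right)},444 \right)}}{p{\left(-1525,-66 \right)}} + \frac{3704417}{-1812172} = \frac{-1658 + 627 \cdot 444}{-1429} + \frac{3704417}{-1812172} = \left(-1658 + 278388\right) \left(- \frac{1}{1429}\right) + 3704417 \left(- \frac{1}{1812172}\right) = 276730 \left(- \frac{1}{1429}\right) - \frac{3704417}{1812172} = - \frac{276730}{1429} - \frac{3704417}{1812172} = - \frac{506775969453}{2589593788}$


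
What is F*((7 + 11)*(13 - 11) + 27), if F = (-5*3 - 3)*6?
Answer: -6804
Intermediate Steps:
F = -108 (F = (-15 - 3)*6 = -18*6 = -108)
F*((7 + 11)*(13 - 11) + 27) = -108*((7 + 11)*(13 - 11) + 27) = -108*(18*2 + 27) = -108*(36 + 27) = -108*63 = -6804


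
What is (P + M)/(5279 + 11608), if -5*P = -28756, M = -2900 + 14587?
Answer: 6707/6495 ≈ 1.0326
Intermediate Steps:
M = 11687
P = 28756/5 (P = -1/5*(-28756) = 28756/5 ≈ 5751.2)
(P + M)/(5279 + 11608) = (28756/5 + 11687)/(5279 + 11608) = (87191/5)/16887 = (87191/5)*(1/16887) = 6707/6495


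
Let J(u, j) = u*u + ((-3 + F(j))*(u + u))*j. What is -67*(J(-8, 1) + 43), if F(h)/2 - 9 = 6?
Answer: 21775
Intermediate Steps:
F(h) = 30 (F(h) = 18 + 2*6 = 18 + 12 = 30)
J(u, j) = u² + 54*j*u (J(u, j) = u*u + ((-3 + 30)*(u + u))*j = u² + (27*(2*u))*j = u² + (54*u)*j = u² + 54*j*u)
-67*(J(-8, 1) + 43) = -67*(-8*(-8 + 54*1) + 43) = -67*(-8*(-8 + 54) + 43) = -67*(-8*46 + 43) = -67*(-368 + 43) = -67*(-325) = 21775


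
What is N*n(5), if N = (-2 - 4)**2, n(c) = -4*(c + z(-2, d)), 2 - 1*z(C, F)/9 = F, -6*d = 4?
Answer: -4176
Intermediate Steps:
d = -2/3 (d = -1/6*4 = -2/3 ≈ -0.66667)
z(C, F) = 18 - 9*F
n(c) = -96 - 4*c (n(c) = -4*(c + (18 - 9*(-2/3))) = -4*(c + (18 + 6)) = -4*(c + 24) = -4*(24 + c) = -96 - 4*c)
N = 36 (N = (-6)**2 = 36)
N*n(5) = 36*(-96 - 4*5) = 36*(-96 - 20) = 36*(-116) = -4176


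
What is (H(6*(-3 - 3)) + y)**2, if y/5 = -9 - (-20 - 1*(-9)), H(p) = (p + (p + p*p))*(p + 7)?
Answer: 1259256196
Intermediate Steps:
H(p) = (7 + p)*(p**2 + 2*p) (H(p) = (p + (p + p**2))*(7 + p) = (p**2 + 2*p)*(7 + p) = (7 + p)*(p**2 + 2*p))
y = 10 (y = 5*(-9 - (-20 - 1*(-9))) = 5*(-9 - (-20 + 9)) = 5*(-9 - 1*(-11)) = 5*(-9 + 11) = 5*2 = 10)
(H(6*(-3 - 3)) + y)**2 = ((6*(-3 - 3))*(14 + (6*(-3 - 3))**2 + 9*(6*(-3 - 3))) + 10)**2 = ((6*(-6))*(14 + (6*(-6))**2 + 9*(6*(-6))) + 10)**2 = (-36*(14 + (-36)**2 + 9*(-36)) + 10)**2 = (-36*(14 + 1296 - 324) + 10)**2 = (-36*986 + 10)**2 = (-35496 + 10)**2 = (-35486)**2 = 1259256196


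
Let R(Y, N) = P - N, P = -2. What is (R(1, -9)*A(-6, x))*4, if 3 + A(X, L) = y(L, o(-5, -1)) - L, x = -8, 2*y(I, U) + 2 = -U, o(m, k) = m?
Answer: 182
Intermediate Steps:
y(I, U) = -1 - U/2 (y(I, U) = -1 + (-U)/2 = -1 - U/2)
R(Y, N) = -2 - N
A(X, L) = -3/2 - L (A(X, L) = -3 + ((-1 - ½*(-5)) - L) = -3 + ((-1 + 5/2) - L) = -3 + (3/2 - L) = -3/2 - L)
(R(1, -9)*A(-6, x))*4 = ((-2 - 1*(-9))*(-3/2 - 1*(-8)))*4 = ((-2 + 9)*(-3/2 + 8))*4 = (7*(13/2))*4 = (91/2)*4 = 182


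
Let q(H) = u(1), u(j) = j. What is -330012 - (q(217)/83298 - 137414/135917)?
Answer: -3736257120975737/11321614266 ≈ -3.3001e+5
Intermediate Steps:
q(H) = 1
-330012 - (q(217)/83298 - 137414/135917) = -330012 - (1/83298 - 137414/135917) = -330012 - 1*(-11446175455/11321614266) = -330012 + 11446175455/11321614266 = -3736257120975737/11321614266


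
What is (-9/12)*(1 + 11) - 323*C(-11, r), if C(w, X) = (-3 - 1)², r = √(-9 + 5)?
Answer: -5177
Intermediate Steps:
r = 2*I (r = √(-4) = 2*I ≈ 2.0*I)
C(w, X) = 16 (C(w, X) = (-4)² = 16)
(-9/12)*(1 + 11) - 323*C(-11, r) = (-9/12)*(1 + 11) - 323*16 = -9*1/12*12 - 5168 = -¾*12 - 5168 = -9 - 5168 = -5177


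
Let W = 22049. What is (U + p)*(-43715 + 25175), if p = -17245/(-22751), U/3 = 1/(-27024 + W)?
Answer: -317870606376/22637245 ≈ -14042.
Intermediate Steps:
U = -3/4975 (U = 3/(-27024 + 22049) = 3/(-4975) = 3*(-1/4975) = -3/4975 ≈ -0.00060301)
p = 17245/22751 (p = -17245*(-1/22751) = 17245/22751 ≈ 0.75799)
(U + p)*(-43715 + 25175) = (-3/4975 + 17245/22751)*(-43715 + 25175) = (85725622/113186225)*(-18540) = -317870606376/22637245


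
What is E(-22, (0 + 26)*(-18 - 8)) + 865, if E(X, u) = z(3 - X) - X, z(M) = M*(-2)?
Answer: 837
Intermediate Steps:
z(M) = -2*M
E(X, u) = -6 + X (E(X, u) = -2*(3 - X) - X = (-6 + 2*X) - X = -6 + X)
E(-22, (0 + 26)*(-18 - 8)) + 865 = (-6 - 22) + 865 = -28 + 865 = 837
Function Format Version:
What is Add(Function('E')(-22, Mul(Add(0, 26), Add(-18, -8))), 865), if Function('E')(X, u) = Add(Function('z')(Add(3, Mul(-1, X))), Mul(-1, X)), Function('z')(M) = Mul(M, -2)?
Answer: 837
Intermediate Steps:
Function('z')(M) = Mul(-2, M)
Function('E')(X, u) = Add(-6, X) (Function('E')(X, u) = Add(Mul(-2, Add(3, Mul(-1, X))), Mul(-1, X)) = Add(Add(-6, Mul(2, X)), Mul(-1, X)) = Add(-6, X))
Add(Function('E')(-22, Mul(Add(0, 26), Add(-18, -8))), 865) = Add(Add(-6, -22), 865) = Add(-28, 865) = 837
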